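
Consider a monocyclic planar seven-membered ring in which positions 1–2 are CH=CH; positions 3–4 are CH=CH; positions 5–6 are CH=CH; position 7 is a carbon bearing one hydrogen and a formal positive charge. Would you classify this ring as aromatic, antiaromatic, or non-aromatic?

Every ring atom contributes a p orbital perpendicular to the ring (every atom in a ring double bond is sp² and brings one electron to the p orbital; the carbocation has an empty p orbital), so the π system is cyclic and fully conjugated.
π-electron count: 3 × 2 = 6 from the double-bond units + 0 from the CH(+) atom = 6.
6 = 4(1) + 2, which satisfies Hückel's 4n+2 rule.
This is the tropylium cation.

Aromatic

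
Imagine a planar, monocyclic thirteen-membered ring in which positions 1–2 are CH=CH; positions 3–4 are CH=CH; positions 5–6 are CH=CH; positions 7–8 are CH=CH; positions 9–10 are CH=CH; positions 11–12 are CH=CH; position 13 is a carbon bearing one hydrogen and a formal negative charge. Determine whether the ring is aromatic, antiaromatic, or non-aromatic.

The p orbitals form a continuous loop: every atom in a ring double bond is sp² and brings one electron to the p orbital; the carbanion's lone pair occupies the p orbital. The ring is fully conjugated.
π-electron count: 6 × 2 = 12 from the double-bond units + 2 from the CH(-) atom = 14.
Since 14 = 4·3 + 2, the ring meets the 4n+2 criterion.

Aromatic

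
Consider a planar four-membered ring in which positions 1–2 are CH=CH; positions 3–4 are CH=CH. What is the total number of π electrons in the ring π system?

4

Every ring atom contributes a p orbital perpendicular to the ring (every atom in a ring double bond is sp² and brings one electron to the p orbital), so the π system is cyclic and fully conjugated.
Counting π electrons: 2 × 2 = 4 from the 2 double-bond units.
(The species described is cyclobutadiene.)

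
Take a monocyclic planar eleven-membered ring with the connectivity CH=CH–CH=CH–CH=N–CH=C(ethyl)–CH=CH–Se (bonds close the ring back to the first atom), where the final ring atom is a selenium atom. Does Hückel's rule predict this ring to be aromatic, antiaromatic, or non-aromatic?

All ring atoms are sp² and supply a p orbital to the ring (each doubly-bonded ring atom is sp² with one p-orbital electron; the doubly-bonded nitrogens are pyridine-type — their lone pairs lie in the ring plane, leaving one electron in the p orbital; the selenium donates one lone pair from its p orbital); the conjugation is uninterrupted.
Adding the contributions, 5 × 2 = 10 from the double-bond units + 2 from the Se atom = 12.
A 4n π count (12, n = 3) in a planar conjugated ring means antiaromatic.

Antiaromatic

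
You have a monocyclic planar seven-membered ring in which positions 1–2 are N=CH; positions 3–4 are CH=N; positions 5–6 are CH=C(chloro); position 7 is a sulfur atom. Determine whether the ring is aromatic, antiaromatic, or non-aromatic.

Check conjugation: each doubly-bonded ring atom is sp² with one p-orbital electron; each =N– nitrogen is pyridine-type (lone pair in the sp² plane, one electron in the p orbital); the sulfur donates one lone pair from its p orbital — every position has a p orbital, so the cyclic π system is continuous.
Tallying contributions gives 3 × 2 = 6 from the double-bond units + 2 from the S atom = 8.
With 8 = 4·2 π electrons, Hückel's rule classifies the planar ring as antiaromatic.

Antiaromatic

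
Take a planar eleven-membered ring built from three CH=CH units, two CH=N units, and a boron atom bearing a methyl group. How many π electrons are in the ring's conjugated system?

The p orbitals form a continuous loop: each doubly-bonded ring atom is sp² with one p-orbital electron; the doubly-bonded nitrogens are pyridine-type — their lone pairs lie in the ring plane, leaving one electron in the p orbital; the boron has an empty p orbital. The ring is fully conjugated.
Tallying contributions gives 5 × 2 = 10 from the double-bond units + 0 from the B(methyl) atom = 10.

10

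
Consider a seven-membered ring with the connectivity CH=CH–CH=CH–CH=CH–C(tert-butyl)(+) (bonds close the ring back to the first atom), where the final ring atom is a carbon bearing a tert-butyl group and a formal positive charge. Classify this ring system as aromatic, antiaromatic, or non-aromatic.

All ring atoms are sp² and supply a p orbital to the ring (the double-bond atoms are sp², each contributing one p electron; the carbocation has an empty p orbital); the conjugation is uninterrupted.
π-electron count: 3 × 2 = 6 from the double-bond units + 0 from the C(tert-butyl)(+) atom = 6.
With 6 π electrons (n = 1), the Hückel 4n+2 condition holds.

Aromatic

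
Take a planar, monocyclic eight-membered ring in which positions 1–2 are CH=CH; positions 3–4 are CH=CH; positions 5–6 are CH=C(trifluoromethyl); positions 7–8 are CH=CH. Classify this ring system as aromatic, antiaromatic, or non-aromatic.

Antiaromatic

All ring atoms are sp² and supply a p orbital to the ring (each doubly-bonded ring atom is sp² with one p-orbital electron); the conjugation is uninterrupted.
Counting π electrons: 4 × 2 = 8 from the 4 double-bond units.
8 = 4(2); a planar, fully conjugated 4n system is antiaromatic.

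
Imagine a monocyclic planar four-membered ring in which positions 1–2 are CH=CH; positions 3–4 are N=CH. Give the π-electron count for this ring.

Every ring atom contributes a p orbital perpendicular to the ring (each doubly-bonded ring atom is sp² with one p-orbital electron; the doubly-bonded nitrogens are pyridine-type — their lone pairs lie in the ring plane, leaving one electron in the p orbital), so the π system is cyclic and fully conjugated.
Counting π electrons: 2 × 2 = 4 from the 2 double-bond units.

4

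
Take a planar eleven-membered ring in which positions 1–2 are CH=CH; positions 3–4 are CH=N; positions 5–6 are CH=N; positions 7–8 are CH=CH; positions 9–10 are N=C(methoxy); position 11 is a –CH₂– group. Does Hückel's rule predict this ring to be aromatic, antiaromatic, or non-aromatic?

At the CH2 position, the tetrahedral CH₂ carbon is sp³ and has no p orbital in the ring π system; the ring's p-orbital overlap is broken there.
Hückel's rule only applies to fully conjugated rings, so this one is simply non-aromatic.

Non-aromatic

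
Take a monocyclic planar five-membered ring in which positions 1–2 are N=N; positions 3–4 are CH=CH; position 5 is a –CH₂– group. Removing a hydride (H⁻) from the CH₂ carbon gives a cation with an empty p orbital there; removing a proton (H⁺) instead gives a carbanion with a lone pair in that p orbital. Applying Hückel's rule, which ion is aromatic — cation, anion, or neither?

Both ions have a continuous loop of p orbitals — each ring atom is sp².
Cation: 2 × 2 + 0 = 4 π electrons → 4(1), antiaromatic.
Anion: 2 × 2 + 2 = 6 π electrons → 4(1)+2, aromatic.

The anion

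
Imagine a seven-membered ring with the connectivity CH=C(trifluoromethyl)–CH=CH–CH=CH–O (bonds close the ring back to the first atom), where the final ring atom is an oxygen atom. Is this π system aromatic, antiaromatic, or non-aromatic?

Antiaromatic

Check conjugation: the double-bond atoms are sp², each contributing one p electron; the oxygen donates one lone pair from its p orbital — every position has a p orbital, so the cyclic π system is continuous.
Adding the contributions, 3 × 2 = 6 from the double-bond units + 2 from the O atom = 8.
With 8 = 4·2 π electrons, Hückel's rule classifies the planar ring as antiaromatic.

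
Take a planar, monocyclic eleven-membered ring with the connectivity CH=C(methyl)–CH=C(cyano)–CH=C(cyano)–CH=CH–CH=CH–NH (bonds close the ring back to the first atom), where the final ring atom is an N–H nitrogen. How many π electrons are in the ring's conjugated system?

All ring atoms are sp² and supply a p orbital to the ring (every atom in a ring double bond is sp² and brings one electron to the p orbital; the pyrrole-type nitrogen donates its lone pair from the p orbital); the conjugation is uninterrupted.
Tallying contributions gives 5 × 2 = 10 from the double-bond units + 2 from the NH atom = 12.

12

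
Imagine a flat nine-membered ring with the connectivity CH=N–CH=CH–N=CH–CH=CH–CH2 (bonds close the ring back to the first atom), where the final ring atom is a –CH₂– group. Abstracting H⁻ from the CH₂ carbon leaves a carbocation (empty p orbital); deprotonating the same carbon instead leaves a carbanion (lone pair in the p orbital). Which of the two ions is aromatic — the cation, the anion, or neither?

The anion

Both ions have a continuous loop of p orbitals — each ring atom is sp².
Cation: 4 × 2 + 0 = 8 π electrons → 4(2), antiaromatic.
Anion: 4 × 2 + 2 = 10 π electrons → 4(2)+2, aromatic.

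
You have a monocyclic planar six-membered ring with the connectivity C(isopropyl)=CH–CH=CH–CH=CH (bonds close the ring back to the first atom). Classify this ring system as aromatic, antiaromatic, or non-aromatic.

Aromatic

Check conjugation: the double-bond atoms are sp², each contributing one p electron — every position has a p orbital, so the cyclic π system is continuous.
Adding the contributions, 3 × 2 = 6 from the 3 double-bond units.
That gives a 4n+2 count (6, n = 1).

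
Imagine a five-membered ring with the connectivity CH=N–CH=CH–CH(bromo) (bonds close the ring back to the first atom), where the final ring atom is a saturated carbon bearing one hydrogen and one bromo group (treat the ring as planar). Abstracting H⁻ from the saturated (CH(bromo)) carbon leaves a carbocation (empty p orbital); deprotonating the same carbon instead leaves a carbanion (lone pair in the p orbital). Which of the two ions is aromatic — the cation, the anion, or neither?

The anion

In both ions every ring atom is sp² and contributes a p orbital, so both rings are fully conjugated.
Cation: 2 × 2 + 0 = 4 π electrons → 4(1), antiaromatic.
Anion: 2 × 2 + 2 = 6 π electrons → 4(1)+2, aromatic.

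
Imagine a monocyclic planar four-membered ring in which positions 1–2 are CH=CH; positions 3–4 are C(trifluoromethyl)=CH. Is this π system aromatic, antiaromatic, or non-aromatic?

Antiaromatic

The p orbitals form a continuous loop: the double-bond atoms are sp², each contributing one p electron. The ring is fully conjugated.
Counting π electrons: 2 × 2 = 4 from the 2 double-bond units.
4 is a 4n count (n = 1), so the planar conjugated ring is antiaromatic.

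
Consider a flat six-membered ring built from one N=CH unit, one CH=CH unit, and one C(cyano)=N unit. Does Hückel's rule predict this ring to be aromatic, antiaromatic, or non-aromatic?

Check conjugation: the double-bond atoms are sp², each contributing one p electron; the doubly-bonded nitrogens are pyridine-type — their lone pairs lie in the ring plane, leaving one electron in the p orbital — every position has a p orbital, so the cyclic π system is continuous.
Counting π electrons: 3 × 2 = 6 from the 3 double-bond units.
That gives a 4n+2 count (6, n = 1).

Aromatic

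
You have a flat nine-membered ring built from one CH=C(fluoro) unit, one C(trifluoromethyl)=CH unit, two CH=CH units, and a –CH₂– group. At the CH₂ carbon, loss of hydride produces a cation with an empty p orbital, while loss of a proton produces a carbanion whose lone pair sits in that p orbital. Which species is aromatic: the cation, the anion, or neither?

The anion

Both ions have a continuous loop of p orbitals — each ring atom is sp².
Cation: 4 × 2 + 0 = 8 π electrons → 4(2), antiaromatic.
Anion: 4 × 2 + 2 = 10 π electrons → 4(2)+2, aromatic.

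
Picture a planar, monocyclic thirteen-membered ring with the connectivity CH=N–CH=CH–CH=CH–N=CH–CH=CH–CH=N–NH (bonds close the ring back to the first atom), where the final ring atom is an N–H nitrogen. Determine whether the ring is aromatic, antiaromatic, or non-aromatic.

All ring atoms are sp² and supply a p orbital to the ring (each doubly-bonded ring atom is sp² with one p-orbital electron; each sp² =N– keeps its lone pair in-plane and puts one electron into the π system; the pyrrole-type nitrogen donates its lone pair from the p orbital); the conjugation is uninterrupted.
Counting π electrons: 6 × 2 = 12 from the double-bond units + 2 from the NH atom = 14.
Since 14 = 4·3 + 2, the ring meets the 4n+2 criterion.

Aromatic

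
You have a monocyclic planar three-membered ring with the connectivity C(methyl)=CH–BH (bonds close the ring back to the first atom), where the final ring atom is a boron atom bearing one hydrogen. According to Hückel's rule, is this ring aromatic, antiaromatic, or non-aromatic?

The p orbitals form a continuous loop: each doubly-bonded ring atom is sp² with one p-orbital electron; the boron has an empty p orbital. The ring is fully conjugated.
Tallying contributions gives 1 × 2 = 2 from the double-bond unit + 0 from the BH atom = 2.
With 2 π electrons (n = 0), the Hückel 4n+2 condition holds.

Aromatic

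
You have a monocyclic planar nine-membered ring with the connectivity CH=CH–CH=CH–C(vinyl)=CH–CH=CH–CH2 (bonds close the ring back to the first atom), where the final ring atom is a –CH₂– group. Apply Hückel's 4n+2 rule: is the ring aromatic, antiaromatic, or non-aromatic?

Non-aromatic

Because the tetrahedral CH₂ carbon is sp³ and has no p orbital in the ring π system at the CH2 position, the π system cannot extend all the way around the ring.
Broken conjugation rules out both aromaticity and antiaromaticity.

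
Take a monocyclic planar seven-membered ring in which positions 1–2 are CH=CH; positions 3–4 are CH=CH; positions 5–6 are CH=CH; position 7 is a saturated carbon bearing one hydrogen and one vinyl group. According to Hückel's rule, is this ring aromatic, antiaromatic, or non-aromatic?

Non-aromatic

At the CH(vinyl) position, that saturated carbon is sp³ and has no p orbital in the ring π system; the ring's p-orbital overlap is broken there.
Without a continuous loop of overlapping p orbitals the Hückel electron count never comes into play.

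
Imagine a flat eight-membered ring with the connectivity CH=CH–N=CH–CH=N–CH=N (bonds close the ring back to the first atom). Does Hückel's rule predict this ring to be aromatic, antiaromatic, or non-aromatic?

Antiaromatic

Every ring atom contributes a p orbital perpendicular to the ring (the double-bond atoms are sp², each contributing one p electron; each =N– nitrogen is pyridine-type (lone pair in the sp² plane, one electron in the p orbital)), so the π system is cyclic and fully conjugated.
Counting π electrons: 4 × 2 = 8 from the 4 double-bond units.
8 is a 4n count (n = 2), so the planar conjugated ring is antiaromatic.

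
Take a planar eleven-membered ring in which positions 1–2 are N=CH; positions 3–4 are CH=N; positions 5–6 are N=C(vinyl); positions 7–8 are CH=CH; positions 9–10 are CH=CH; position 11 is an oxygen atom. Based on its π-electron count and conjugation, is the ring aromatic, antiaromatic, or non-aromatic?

Antiaromatic

All ring atoms are sp² and supply a p orbital to the ring (the double-bond atoms are sp², each contributing one p electron; each sp² =N– keeps its lone pair in-plane and puts one electron into the π system; the oxygen donates one lone pair from its p orbital); the conjugation is uninterrupted.
Adding the contributions, 5 × 2 = 10 from the double-bond units + 2 from the O atom = 12.
A 4n π count (12, n = 3) in a planar conjugated ring means antiaromatic.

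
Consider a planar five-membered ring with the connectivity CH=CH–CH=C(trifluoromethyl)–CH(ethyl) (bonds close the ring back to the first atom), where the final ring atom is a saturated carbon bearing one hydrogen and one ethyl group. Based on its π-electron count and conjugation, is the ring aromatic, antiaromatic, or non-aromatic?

Because that saturated carbon is sp³ and has no p orbital in the ring π system at the CH(ethyl) position, the π system cannot extend all the way around the ring.
A ring that is not fully conjugated cannot be aromatic or antiaromatic regardless of its π-electron count.

Non-aromatic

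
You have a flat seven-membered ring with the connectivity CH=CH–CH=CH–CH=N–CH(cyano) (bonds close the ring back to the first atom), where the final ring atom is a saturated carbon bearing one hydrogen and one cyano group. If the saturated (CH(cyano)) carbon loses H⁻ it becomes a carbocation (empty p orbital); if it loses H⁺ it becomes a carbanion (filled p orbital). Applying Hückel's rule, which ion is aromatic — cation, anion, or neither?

The cation

Both ions have a continuous loop of p orbitals — each ring atom is sp².
Cation: 3 × 2 + 0 = 6 π electrons → 4(1)+2, aromatic.
Anion: 3 × 2 + 2 = 8 π electrons → 4(2), antiaromatic.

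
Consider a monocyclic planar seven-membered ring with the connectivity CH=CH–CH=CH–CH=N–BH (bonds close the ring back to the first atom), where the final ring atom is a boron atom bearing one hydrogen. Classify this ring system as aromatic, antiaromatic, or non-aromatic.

Check conjugation: every atom in a ring double bond is sp² and brings one electron to the p orbital; each sp² =N– keeps its lone pair in-plane and puts one electron into the π system; the boron has an empty p orbital — every position has a p orbital, so the cyclic π system is continuous.
π-electron count: 3 × 2 = 6 from the double-bond units + 0 from the BH atom = 6.
That gives a 4n+2 count (6, n = 1).

Aromatic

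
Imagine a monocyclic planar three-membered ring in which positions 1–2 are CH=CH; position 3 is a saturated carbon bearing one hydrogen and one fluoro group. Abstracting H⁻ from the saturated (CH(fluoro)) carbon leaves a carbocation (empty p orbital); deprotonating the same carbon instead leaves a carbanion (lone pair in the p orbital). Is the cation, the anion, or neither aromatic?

The cation

In either ion the ring is fully conjugated: every atom, including the new sp² carbon, supplies a p orbital.
Cation: 1 × 2 + 0 = 2 π electrons → 4(0)+2, aromatic.
Anion: 1 × 2 + 2 = 4 π electrons → 4(1), antiaromatic.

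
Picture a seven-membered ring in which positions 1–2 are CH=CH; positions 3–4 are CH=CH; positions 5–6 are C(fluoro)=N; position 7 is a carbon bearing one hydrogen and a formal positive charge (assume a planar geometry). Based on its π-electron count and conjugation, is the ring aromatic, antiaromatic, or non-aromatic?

Aromatic

The p orbitals form a continuous loop: the double-bond atoms are sp², each contributing one p electron; each =N– nitrogen is pyridine-type (lone pair in the sp² plane, one electron in the p orbital); the carbocation has an empty p orbital. The ring is fully conjugated.
Adding the contributions, 3 × 2 = 6 from the double-bond units + 0 from the CH(+) atom = 6.
6 = 4(1) + 2, which satisfies Hückel's 4n+2 rule.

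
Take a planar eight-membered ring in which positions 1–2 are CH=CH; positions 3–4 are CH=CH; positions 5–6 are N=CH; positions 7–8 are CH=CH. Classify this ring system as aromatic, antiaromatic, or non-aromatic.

Antiaromatic

The p orbitals form a continuous loop: the double-bond atoms are sp², each contributing one p electron; each =N– nitrogen is pyridine-type (lone pair in the sp² plane, one electron in the p orbital). The ring is fully conjugated.
Adding the contributions, 4 × 2 = 8 from the 4 double-bond units.
8 = 4(2); a planar, fully conjugated 4n system is antiaromatic.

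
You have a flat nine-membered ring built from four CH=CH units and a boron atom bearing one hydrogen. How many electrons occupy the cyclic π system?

The p orbitals form a continuous loop: each doubly-bonded ring atom is sp² with one p-orbital electron; the boron has an empty p orbital. The ring is fully conjugated.
Tallying contributions gives 4 × 2 = 8 from the double-bond units + 0 from the BH atom = 8.

8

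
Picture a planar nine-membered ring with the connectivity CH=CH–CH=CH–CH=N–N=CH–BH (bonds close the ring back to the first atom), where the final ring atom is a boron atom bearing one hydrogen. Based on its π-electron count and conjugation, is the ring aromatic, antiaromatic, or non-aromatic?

All ring atoms are sp² and supply a p orbital to the ring (every atom in a ring double bond is sp² and brings one electron to the p orbital; each =N– nitrogen is pyridine-type (lone pair in the sp² plane, one electron in the p orbital); the boron has an empty p orbital); the conjugation is uninterrupted.
Counting π electrons: 4 × 2 = 8 from the double-bond units + 0 from the BH atom = 8.
8 is a 4n count (n = 2), so the planar conjugated ring is antiaromatic.

Antiaromatic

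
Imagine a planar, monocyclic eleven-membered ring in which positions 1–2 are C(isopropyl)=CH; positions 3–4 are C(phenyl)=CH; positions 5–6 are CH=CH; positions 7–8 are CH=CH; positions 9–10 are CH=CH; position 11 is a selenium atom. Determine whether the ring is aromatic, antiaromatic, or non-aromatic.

All ring atoms are sp² and supply a p orbital to the ring (each doubly-bonded ring atom is sp² with one p-orbital electron; the selenium donates one lone pair from its p orbital); the conjugation is uninterrupted.
Tallying contributions gives 5 × 2 = 10 from the double-bond units + 2 from the Se atom = 12.
A 4n π count (12, n = 3) in a planar conjugated ring means antiaromatic.

Antiaromatic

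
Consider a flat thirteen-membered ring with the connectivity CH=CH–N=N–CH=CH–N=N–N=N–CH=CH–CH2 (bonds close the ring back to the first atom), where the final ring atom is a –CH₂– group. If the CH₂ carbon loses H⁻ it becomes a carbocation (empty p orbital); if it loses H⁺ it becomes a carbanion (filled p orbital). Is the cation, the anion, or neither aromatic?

Once that carbon is sp², every ring atom has a p orbital and both ions are fully conjugated.
Cation: 6 × 2 + 0 = 12 π electrons → 4(3), antiaromatic.
Anion: 6 × 2 + 2 = 14 π electrons → 4(3)+2, aromatic.

The anion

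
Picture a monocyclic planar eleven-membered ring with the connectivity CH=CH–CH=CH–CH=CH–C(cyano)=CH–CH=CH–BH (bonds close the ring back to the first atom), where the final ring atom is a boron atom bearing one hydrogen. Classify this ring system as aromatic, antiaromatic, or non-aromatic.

Check conjugation: each doubly-bonded ring atom is sp² with one p-orbital electron; the boron has an empty p orbital — every position has a p orbital, so the cyclic π system is continuous.
Counting π electrons: 5 × 2 = 10 from the double-bond units + 0 from the BH atom = 10.
With 10 π electrons (n = 2), the Hückel 4n+2 condition holds.

Aromatic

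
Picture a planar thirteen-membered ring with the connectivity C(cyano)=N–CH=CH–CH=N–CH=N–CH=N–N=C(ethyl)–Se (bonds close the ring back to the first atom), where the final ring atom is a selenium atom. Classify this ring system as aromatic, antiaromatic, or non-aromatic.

Aromatic

All ring atoms are sp² and supply a p orbital to the ring (the double-bond atoms are sp², each contributing one p electron; each sp² =N– keeps its lone pair in-plane and puts one electron into the π system; the selenium donates one lone pair from its p orbital); the conjugation is uninterrupted.
π-electron count: 6 × 2 = 12 from the double-bond units + 2 from the Se atom = 14.
14 = 4(3) + 2, which satisfies Hückel's 4n+2 rule.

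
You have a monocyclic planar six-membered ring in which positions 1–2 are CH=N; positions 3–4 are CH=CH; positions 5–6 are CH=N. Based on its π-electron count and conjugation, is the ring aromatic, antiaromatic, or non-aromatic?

Aromatic

Check conjugation: the double-bond atoms are sp², each contributing one p electron; the doubly-bonded nitrogens are pyridine-type — their lone pairs lie in the ring plane, leaving one electron in the p orbital — every position has a p orbital, so the cyclic π system is continuous.
Counting π electrons: 3 × 2 = 6 from the 3 double-bond units.
6 = 4(1) + 2, which satisfies Hückel's 4n+2 rule.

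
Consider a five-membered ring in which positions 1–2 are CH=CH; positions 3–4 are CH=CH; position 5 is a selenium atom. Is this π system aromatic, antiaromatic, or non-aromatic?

The p orbitals form a continuous loop: every atom in a ring double bond is sp² and brings one electron to the p orbital; the selenium donates one lone pair from its p orbital. The ring is fully conjugated.
Tallying contributions gives 2 × 2 = 4 from the double-bond units + 2 from the Se atom = 6.
That gives a 4n+2 count (6, n = 1).
(This ring is selenophene.)

Aromatic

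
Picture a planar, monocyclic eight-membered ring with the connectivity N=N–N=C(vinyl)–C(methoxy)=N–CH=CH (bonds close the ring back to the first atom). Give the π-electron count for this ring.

8

All ring atoms are sp² and supply a p orbital to the ring (every atom in a ring double bond is sp² and brings one electron to the p orbital; the doubly-bonded nitrogens are pyridine-type — their lone pairs lie in the ring plane, leaving one electron in the p orbital); the conjugation is uninterrupted.
π-electron count: 4 × 2 = 8 from the 4 double-bond units.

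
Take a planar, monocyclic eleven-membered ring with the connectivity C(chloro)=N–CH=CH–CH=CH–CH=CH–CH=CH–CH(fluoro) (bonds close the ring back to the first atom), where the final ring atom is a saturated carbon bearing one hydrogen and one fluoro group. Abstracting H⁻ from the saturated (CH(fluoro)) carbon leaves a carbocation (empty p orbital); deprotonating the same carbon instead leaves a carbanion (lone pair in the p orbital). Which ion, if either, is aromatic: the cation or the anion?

In either ion the ring is fully conjugated: every atom, including the new sp² carbon, supplies a p orbital.
Cation: 5 × 2 + 0 = 10 π electrons → 4(2)+2, aromatic.
Anion: 5 × 2 + 2 = 12 π electrons → 4(3), antiaromatic.

The cation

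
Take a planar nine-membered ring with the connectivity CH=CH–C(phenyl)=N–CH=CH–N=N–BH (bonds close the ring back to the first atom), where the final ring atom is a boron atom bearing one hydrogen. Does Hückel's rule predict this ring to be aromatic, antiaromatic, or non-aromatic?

Antiaromatic

Every ring atom contributes a p orbital perpendicular to the ring (the double-bond atoms are sp², each contributing one p electron; each =N– nitrogen is pyridine-type (lone pair in the sp² plane, one electron in the p orbital); the boron has an empty p orbital), so the π system is cyclic and fully conjugated.
Counting π electrons: 4 × 2 = 8 from the double-bond units + 0 from the BH atom = 8.
With 8 = 4·2 π electrons, Hückel's rule classifies the planar ring as antiaromatic.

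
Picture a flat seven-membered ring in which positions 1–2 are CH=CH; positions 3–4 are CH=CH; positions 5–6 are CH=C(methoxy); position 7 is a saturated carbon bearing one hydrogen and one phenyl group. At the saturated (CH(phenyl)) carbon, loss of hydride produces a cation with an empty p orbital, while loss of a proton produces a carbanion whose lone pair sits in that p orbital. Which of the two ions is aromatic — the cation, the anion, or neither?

Once that carbon is sp², every ring atom has a p orbital and both ions are fully conjugated.
Cation: 3 × 2 + 0 = 6 π electrons → 4(1)+2, aromatic.
Anion: 3 × 2 + 2 = 8 π electrons → 4(2), antiaromatic.

The cation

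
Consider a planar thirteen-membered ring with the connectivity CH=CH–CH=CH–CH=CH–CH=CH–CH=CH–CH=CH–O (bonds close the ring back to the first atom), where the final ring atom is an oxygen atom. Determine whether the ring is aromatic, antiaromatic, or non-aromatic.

Aromatic

Check conjugation: each doubly-bonded ring atom is sp² with one p-orbital electron; the oxygen donates one lone pair from its p orbital — every position has a p orbital, so the cyclic π system is continuous.
Tallying contributions gives 6 × 2 = 12 from the double-bond units + 2 from the O atom = 14.
That gives a 4n+2 count (14, n = 3).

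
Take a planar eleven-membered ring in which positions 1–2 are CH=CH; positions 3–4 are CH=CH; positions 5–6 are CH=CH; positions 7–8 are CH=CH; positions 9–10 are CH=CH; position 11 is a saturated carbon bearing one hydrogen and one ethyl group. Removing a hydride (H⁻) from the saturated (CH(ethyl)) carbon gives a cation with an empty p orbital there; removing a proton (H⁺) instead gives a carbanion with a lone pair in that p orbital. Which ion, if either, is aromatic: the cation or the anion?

The cation

In both ions every ring atom is sp² and contributes a p orbital, so both rings are fully conjugated.
Cation: 5 × 2 + 0 = 10 π electrons → 4(2)+2, aromatic.
Anion: 5 × 2 + 2 = 12 π electrons → 4(3), antiaromatic.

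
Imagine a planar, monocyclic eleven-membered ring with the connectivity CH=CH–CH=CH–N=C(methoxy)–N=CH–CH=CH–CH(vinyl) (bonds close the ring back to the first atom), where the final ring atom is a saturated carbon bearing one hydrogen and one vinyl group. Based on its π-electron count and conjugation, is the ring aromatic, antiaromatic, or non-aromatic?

At the CH(vinyl) position, that saturated carbon is sp³ and has no p orbital in the ring π system; the ring's p-orbital overlap is broken there.
Broken conjugation rules out both aromaticity and antiaromaticity.

Non-aromatic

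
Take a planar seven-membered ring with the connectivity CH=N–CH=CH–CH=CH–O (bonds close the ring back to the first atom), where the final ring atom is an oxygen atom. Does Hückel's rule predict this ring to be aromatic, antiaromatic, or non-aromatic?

Antiaromatic

Check conjugation: every atom in a ring double bond is sp² and brings one electron to the p orbital; each sp² =N– keeps its lone pair in-plane and puts one electron into the π system; the oxygen donates one lone pair from its p orbital — every position has a p orbital, so the cyclic π system is continuous.
Counting π electrons: 3 × 2 = 6 from the double-bond units + 2 from the O atom = 8.
With 8 = 4·2 π electrons, Hückel's rule classifies the planar ring as antiaromatic.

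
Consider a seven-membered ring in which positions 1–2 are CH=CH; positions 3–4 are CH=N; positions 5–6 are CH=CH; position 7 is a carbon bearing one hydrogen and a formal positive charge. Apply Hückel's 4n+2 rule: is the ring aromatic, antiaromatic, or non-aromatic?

Aromatic

All ring atoms are sp² and supply a p orbital to the ring (every atom in a ring double bond is sp² and brings one electron to the p orbital; each sp² =N– keeps its lone pair in-plane and puts one electron into the π system; the carbocation has an empty p orbital); the conjugation is uninterrupted.
π-electron count: 3 × 2 = 6 from the double-bond units + 0 from the CH(+) atom = 6.
Since 6 = 4·1 + 2, the ring meets the 4n+2 criterion.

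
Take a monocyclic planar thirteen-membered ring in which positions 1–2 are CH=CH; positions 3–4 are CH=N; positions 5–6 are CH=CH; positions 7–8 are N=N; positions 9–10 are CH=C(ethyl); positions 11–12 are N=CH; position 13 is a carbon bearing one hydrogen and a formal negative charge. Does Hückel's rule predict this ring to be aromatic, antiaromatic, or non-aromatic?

Check conjugation: each doubly-bonded ring atom is sp² with one p-orbital electron; each sp² =N– keeps its lone pair in-plane and puts one electron into the π system; the carbanion's lone pair occupies the p orbital — every position has a p orbital, so the cyclic π system is continuous.
Tallying contributions gives 6 × 2 = 12 from the double-bond units + 2 from the CH(-) atom = 14.
With 14 π electrons (n = 3), the Hückel 4n+2 condition holds.

Aromatic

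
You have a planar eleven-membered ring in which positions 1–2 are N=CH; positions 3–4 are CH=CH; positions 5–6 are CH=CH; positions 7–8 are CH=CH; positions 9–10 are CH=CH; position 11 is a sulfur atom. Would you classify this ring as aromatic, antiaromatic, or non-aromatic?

Antiaromatic

The p orbitals form a continuous loop: the double-bond atoms are sp², each contributing one p electron; the doubly-bonded nitrogens are pyridine-type — their lone pairs lie in the ring plane, leaving one electron in the p orbital; the sulfur donates one lone pair from its p orbital. The ring is fully conjugated.
Counting π electrons: 5 × 2 = 10 from the double-bond units + 2 from the S atom = 12.
12 = 4(3); a planar, fully conjugated 4n system is antiaromatic.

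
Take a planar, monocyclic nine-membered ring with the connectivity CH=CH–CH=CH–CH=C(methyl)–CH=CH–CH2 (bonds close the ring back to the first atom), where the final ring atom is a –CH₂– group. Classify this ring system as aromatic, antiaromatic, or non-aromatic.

Non-aromatic

The CH2 carbon is saturated: the tetrahedral CH₂ carbon is sp³ and has no p orbital in the ring π system. Conjugation is not continuous around the ring.
A ring that is not fully conjugated cannot be aromatic or antiaromatic regardless of its π-electron count.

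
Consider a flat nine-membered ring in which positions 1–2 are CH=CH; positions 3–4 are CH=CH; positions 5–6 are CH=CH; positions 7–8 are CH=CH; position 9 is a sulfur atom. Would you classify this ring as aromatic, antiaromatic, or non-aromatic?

The p orbitals form a continuous loop: every atom in a ring double bond is sp² and brings one electron to the p orbital; the sulfur donates one lone pair from its p orbital. The ring is fully conjugated.
Counting π electrons: 4 × 2 = 8 from the double-bond units + 2 from the S atom = 10.
10 = 4(2) + 2, which satisfies Hückel's 4n+2 rule.

Aromatic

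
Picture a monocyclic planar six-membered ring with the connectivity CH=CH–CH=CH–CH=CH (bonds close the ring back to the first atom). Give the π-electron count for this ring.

All ring atoms are sp² and supply a p orbital to the ring (each doubly-bonded ring atom is sp² with one p-orbital electron); the conjugation is uninterrupted.
Adding the contributions, 3 × 2 = 6 from the 3 double-bond units.
(This ring is benzene.)

6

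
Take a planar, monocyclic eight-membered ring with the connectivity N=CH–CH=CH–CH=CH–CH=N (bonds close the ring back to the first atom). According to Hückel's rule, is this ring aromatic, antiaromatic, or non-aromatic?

The p orbitals form a continuous loop: the double-bond atoms are sp², each contributing one p electron; each =N– nitrogen is pyridine-type (lone pair in the sp² plane, one electron in the p orbital). The ring is fully conjugated.
Counting π electrons: 4 × 2 = 8 from the 4 double-bond units.
8 is a 4n count (n = 2), so the planar conjugated ring is antiaromatic.

Antiaromatic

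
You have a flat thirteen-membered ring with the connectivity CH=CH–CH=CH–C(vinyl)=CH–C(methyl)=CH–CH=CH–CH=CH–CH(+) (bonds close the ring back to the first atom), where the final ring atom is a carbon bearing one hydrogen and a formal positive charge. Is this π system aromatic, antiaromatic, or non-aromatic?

Every ring atom contributes a p orbital perpendicular to the ring (every atom in a ring double bond is sp² and brings one electron to the p orbital; the carbocation has an empty p orbital), so the π system is cyclic and fully conjugated.
π-electron count: 6 × 2 = 12 from the double-bond units + 0 from the CH(+) atom = 12.
12 = 4(3); a planar, fully conjugated 4n system is antiaromatic.

Antiaromatic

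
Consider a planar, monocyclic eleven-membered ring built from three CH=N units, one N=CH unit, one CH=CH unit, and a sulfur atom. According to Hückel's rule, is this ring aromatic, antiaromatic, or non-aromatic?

Every ring atom contributes a p orbital perpendicular to the ring (the double-bond atoms are sp², each contributing one p electron; the doubly-bonded nitrogens are pyridine-type — their lone pairs lie in the ring plane, leaving one electron in the p orbital; the sulfur donates one lone pair from its p orbital), so the π system is cyclic and fully conjugated.
Tallying contributions gives 5 × 2 = 10 from the double-bond units + 2 from the S atom = 12.
A 4n π count (12, n = 3) in a planar conjugated ring means antiaromatic.

Antiaromatic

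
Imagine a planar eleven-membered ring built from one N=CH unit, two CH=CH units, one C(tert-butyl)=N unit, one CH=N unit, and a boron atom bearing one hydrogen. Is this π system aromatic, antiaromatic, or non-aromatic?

The p orbitals form a continuous loop: every atom in a ring double bond is sp² and brings one electron to the p orbital; each sp² =N– keeps its lone pair in-plane and puts one electron into the π system; the boron has an empty p orbital. The ring is fully conjugated.
Adding the contributions, 5 × 2 = 10 from the double-bond units + 0 from the BH atom = 10.
That gives a 4n+2 count (10, n = 2).

Aromatic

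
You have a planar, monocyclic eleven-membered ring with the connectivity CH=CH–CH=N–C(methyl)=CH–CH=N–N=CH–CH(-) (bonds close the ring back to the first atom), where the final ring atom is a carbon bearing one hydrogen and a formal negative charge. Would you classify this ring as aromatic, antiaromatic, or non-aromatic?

Antiaromatic

All ring atoms are sp² and supply a p orbital to the ring (every atom in a ring double bond is sp² and brings one electron to the p orbital; the doubly-bonded nitrogens are pyridine-type — their lone pairs lie in the ring plane, leaving one electron in the p orbital; the carbanion's lone pair occupies the p orbital); the conjugation is uninterrupted.
Counting π electrons: 5 × 2 = 10 from the double-bond units + 2 from the CH(-) atom = 12.
A 4n π count (12, n = 3) in a planar conjugated ring means antiaromatic.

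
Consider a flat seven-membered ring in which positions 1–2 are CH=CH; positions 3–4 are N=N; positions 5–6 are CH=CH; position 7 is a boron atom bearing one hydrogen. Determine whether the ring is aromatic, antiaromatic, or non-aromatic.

Aromatic

Every ring atom contributes a p orbital perpendicular to the ring (every atom in a ring double bond is sp² and brings one electron to the p orbital; the doubly-bonded nitrogens are pyridine-type — their lone pairs lie in the ring plane, leaving one electron in the p orbital; the boron has an empty p orbital), so the π system is cyclic and fully conjugated.
Counting π electrons: 3 × 2 = 6 from the double-bond units + 0 from the BH atom = 6.
6 = 4(1) + 2, which satisfies Hückel's 4n+2 rule.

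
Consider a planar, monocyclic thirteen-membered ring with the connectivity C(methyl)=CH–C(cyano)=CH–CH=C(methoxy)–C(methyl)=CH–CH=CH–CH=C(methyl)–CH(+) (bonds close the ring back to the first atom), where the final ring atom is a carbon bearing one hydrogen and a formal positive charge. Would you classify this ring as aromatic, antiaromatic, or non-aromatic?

Every ring atom contributes a p orbital perpendicular to the ring (the double-bond atoms are sp², each contributing one p electron; the carbocation has an empty p orbital), so the π system is cyclic and fully conjugated.
π-electron count: 6 × 2 = 12 from the double-bond units + 0 from the CH(+) atom = 12.
With 12 = 4·3 π electrons, Hückel's rule classifies the planar ring as antiaromatic.

Antiaromatic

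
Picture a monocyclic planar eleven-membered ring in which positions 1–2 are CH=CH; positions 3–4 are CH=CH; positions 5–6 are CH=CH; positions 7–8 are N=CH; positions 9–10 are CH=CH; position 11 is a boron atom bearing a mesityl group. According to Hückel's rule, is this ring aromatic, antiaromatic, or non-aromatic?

Check conjugation: each doubly-bonded ring atom is sp² with one p-orbital electron; each sp² =N– keeps its lone pair in-plane and puts one electron into the π system; the boron has an empty p orbital — every position has a p orbital, so the cyclic π system is continuous.
Counting π electrons: 5 × 2 = 10 from the double-bond units + 0 from the B(mesityl) atom = 10.
Since 10 = 4·2 + 2, the ring meets the 4n+2 criterion.

Aromatic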